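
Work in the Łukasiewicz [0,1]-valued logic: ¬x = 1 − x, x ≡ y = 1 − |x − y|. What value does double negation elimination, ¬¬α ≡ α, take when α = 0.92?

1.00

¬α = 1 − 0.92 = 0.08
¬¬α = 1 − 0.08 = 0.92
¬¬α ≡ α = 1 − |0.92 − 0.92| = 1 − 0.00 = 1.00
(As expected: always 1 in Ł∞ since negation is involutive.)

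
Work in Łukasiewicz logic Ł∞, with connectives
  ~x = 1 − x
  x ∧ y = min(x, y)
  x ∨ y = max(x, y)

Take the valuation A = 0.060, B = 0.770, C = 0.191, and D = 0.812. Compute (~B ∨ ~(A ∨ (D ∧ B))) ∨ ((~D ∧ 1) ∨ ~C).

0.809

~B = 1 − 0.770 = 0.230
D ∧ B = min(0.812, 0.770) = 0.770
A ∨ (D ∧ B) = max(0.060, 0.770) = 0.770
~(A ∨ (D ∧ B)) = 1 − 0.770 = 0.230
~B ∨ ~(A ∨ (D ∧ B)) = max(0.230, 0.230) = 0.230
~D = 1 − 0.812 = 0.188
~D ∧ 1 = min(0.188, 1.000) = 0.188
~C = 1 − 0.191 = 0.809
(~D ∧ 1) ∨ ~C = max(0.188, 0.809) = 0.809
(~B ∨ ~(A ∨ (D ∧ B))) ∨ ((~D ∧ 1) ∨ ~C) = max(0.230, 0.809) = 0.809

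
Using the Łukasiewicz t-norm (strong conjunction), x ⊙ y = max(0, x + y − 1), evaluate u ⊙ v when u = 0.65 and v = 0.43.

0.08

u ⊙ v = max(0, 0.65 + 0.43 − 1) = max(0, 0.08) = 0.08
For comparison, the Gödel (minimum) t-norm min(x, y) would give 0.43.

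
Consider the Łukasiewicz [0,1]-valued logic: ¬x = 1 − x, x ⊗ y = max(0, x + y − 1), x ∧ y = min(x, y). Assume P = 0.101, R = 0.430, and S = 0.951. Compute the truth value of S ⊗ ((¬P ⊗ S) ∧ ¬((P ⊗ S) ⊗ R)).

0.801

¬P = 1 − 0.101 = 0.899
¬P ⊗ S = max(0, 0.899 + 0.951 − 1) = max(0, 0.850) = 0.850
P ⊗ S = max(0, 0.101 + 0.951 − 1) = max(0, 0.052) = 0.052
(P ⊗ S) ⊗ R = max(0, 0.052 + 0.430 − 1) = max(0, -0.518) = 0.000
¬((P ⊗ S) ⊗ R) = 1 − 0.000 = 1.000
(¬P ⊗ S) ∧ ¬((P ⊗ S) ⊗ R) = min(0.850, 1.000) = 0.850
S ⊗ ((¬P ⊗ S) ∧ ¬((P ⊗ S) ⊗ R)) = max(0, 0.951 + 0.850 − 1) = max(0, 0.801) = 0.801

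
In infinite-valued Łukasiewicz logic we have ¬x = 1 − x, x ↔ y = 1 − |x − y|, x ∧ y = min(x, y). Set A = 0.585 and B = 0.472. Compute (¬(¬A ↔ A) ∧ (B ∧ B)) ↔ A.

0.585

¬A = 1 − 0.585 = 0.415
¬A ↔ A = 1 − |0.415 − 0.585| = 1 − 0.170 = 0.830
¬(¬A ↔ A) = 1 − 0.830 = 0.170
B ∧ B = min(0.472, 0.472) = 0.472
¬(¬A ↔ A) ∧ (B ∧ B) = min(0.170, 0.472) = 0.170
(¬(¬A ↔ A) ∧ (B ∧ B)) ↔ A = 1 − |0.170 − 0.585| = 1 − 0.415 = 0.585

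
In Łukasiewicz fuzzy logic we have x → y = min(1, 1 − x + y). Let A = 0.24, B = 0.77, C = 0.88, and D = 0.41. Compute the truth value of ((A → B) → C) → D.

0.53

A → B = min(1, 1 − 0.24 + 0.77) = min(1, 1.53) = 1.00
(A → B) → C = min(1, 1 − 1.00 + 0.88) = min(1, 0.88) = 0.88
((A → B) → C) → D = min(1, 1 − 0.88 + 0.41) = min(1, 0.53) = 0.53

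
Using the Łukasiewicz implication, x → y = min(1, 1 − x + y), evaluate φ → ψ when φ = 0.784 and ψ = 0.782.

0.998

φ → ψ = min(1, 1 − 0.784 + 0.782) = min(1, 0.998) = 0.998
For comparison, the Gödel implication (1 if x ≤ y else y) would give 0.782.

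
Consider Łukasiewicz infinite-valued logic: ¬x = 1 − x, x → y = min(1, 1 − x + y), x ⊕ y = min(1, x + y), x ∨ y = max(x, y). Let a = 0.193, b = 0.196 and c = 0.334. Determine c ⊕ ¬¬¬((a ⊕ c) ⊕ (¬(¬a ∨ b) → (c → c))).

a ⊕ c = min(1, 0.193 + 0.334) = min(1, 0.527) = 0.527
¬a = 1 − 0.193 = 0.807
¬a ∨ b = max(0.807, 0.196) = 0.807
¬(¬a ∨ b) = 1 − 0.807 = 0.193
c → c = min(1, 1 − 0.334 + 0.334) = min(1, 1.000) = 1.000
¬(¬a ∨ b) → (c → c) = min(1, 1 − 0.193 + 1.000) = min(1, 1.807) = 1.000
(a ⊕ c) ⊕ (¬(¬a ∨ b) → (c → c)) = min(1, 0.527 + 1.000) = min(1, 1.527) = 1.000
¬((a ⊕ c) ⊕ (¬(¬a ∨ b) → (c → c))) = 1 − 1.000 = 0.000
¬¬((a ⊕ c) ⊕ (¬(¬a ∨ b) → (c → c))) = 1 − 0.000 = 1.000
¬¬¬((a ⊕ c) ⊕ (¬(¬a ∨ b) → (c → c))) = 1 − 1.000 = 0.000
c ⊕ ¬¬¬((a ⊕ c) ⊕ (¬(¬a ∨ b) → (c → c))) = min(1, 0.334 + 0.000) = min(1, 0.334) = 0.334

0.334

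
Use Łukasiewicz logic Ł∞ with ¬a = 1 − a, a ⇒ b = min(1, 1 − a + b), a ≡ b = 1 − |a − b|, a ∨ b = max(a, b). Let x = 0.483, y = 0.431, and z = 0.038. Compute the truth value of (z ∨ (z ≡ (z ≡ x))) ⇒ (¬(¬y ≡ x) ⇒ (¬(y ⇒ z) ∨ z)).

z ≡ x = 1 − |0.038 − 0.483| = 1 − 0.445 = 0.555
z ≡ (z ≡ x) = 1 − |0.038 − 0.555| = 1 − 0.517 = 0.483
z ∨ (z ≡ (z ≡ x)) = max(0.038, 0.483) = 0.483
¬y = 1 − 0.431 = 0.569
¬y ≡ x = 1 − |0.569 − 0.483| = 1 − 0.086 = 0.914
¬(¬y ≡ x) = 1 − 0.914 = 0.086
y ⇒ z = min(1, 1 − 0.431 + 0.038) = min(1, 0.607) = 0.607
¬(y ⇒ z) = 1 − 0.607 = 0.393
¬(y ⇒ z) ∨ z = max(0.393, 0.038) = 0.393
¬(¬y ≡ x) ⇒ (¬(y ⇒ z) ∨ z) = min(1, 1 − 0.086 + 0.393) = min(1, 1.307) = 1.000
(z ∨ (z ≡ (z ≡ x))) ⇒ (¬(¬y ≡ x) ⇒ (¬(y ⇒ z) ∨ z)) = min(1, 1 − 0.483 + 1.000) = min(1, 1.517) = 1.000

1.000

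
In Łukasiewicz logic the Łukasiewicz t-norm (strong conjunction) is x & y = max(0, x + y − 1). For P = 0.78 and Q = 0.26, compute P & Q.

P & Q = max(0, 0.78 + 0.26 − 1) = max(0, 0.04) = 0.04
For comparison, the Gödel (minimum) t-norm min(x, y) would give 0.26.

0.04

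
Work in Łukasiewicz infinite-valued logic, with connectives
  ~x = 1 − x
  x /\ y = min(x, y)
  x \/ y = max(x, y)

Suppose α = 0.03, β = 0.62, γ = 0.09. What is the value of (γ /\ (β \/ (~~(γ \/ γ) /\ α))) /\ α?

0.03

γ \/ γ = max(0.09, 0.09) = 0.09
~(γ \/ γ) = 1 − 0.09 = 0.91
~~(γ \/ γ) = 1 − 0.91 = 0.09
~~(γ \/ γ) /\ α = min(0.09, 0.03) = 0.03
β \/ (~~(γ \/ γ) /\ α) = max(0.62, 0.03) = 0.62
γ /\ (β \/ (~~(γ \/ γ) /\ α)) = min(0.09, 0.62) = 0.09
(γ /\ (β \/ (~~(γ \/ γ) /\ α))) /\ α = min(0.09, 0.03) = 0.03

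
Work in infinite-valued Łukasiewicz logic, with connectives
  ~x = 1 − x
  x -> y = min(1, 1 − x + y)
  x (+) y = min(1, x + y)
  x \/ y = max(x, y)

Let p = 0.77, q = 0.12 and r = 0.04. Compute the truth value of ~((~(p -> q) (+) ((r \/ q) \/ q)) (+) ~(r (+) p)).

p -> q = min(1, 1 − 0.77 + 0.12) = min(1, 0.35) = 0.35
~(p -> q) = 1 − 0.35 = 0.65
r \/ q = max(0.04, 0.12) = 0.12
(r \/ q) \/ q = max(0.12, 0.12) = 0.12
~(p -> q) (+) ((r \/ q) \/ q) = min(1, 0.65 + 0.12) = min(1, 0.77) = 0.77
r (+) p = min(1, 0.04 + 0.77) = min(1, 0.81) = 0.81
~(r (+) p) = 1 − 0.81 = 0.19
(~(p -> q) (+) ((r \/ q) \/ q)) (+) ~(r (+) p) = min(1, 0.77 + 0.19) = min(1, 0.96) = 0.96
~((~(p -> q) (+) ((r \/ q) \/ q)) (+) ~(r (+) p)) = 1 − 0.96 = 0.04

0.04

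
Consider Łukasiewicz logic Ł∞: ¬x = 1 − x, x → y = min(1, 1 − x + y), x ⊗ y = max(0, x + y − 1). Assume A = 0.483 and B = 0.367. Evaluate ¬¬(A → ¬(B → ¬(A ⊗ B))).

0.517

A ⊗ B = max(0, 0.483 + 0.367 − 1) = max(0, -0.150) = 0.000
¬(A ⊗ B) = 1 − 0.000 = 1.000
B → ¬(A ⊗ B) = min(1, 1 − 0.367 + 1.000) = min(1, 1.633) = 1.000
¬(B → ¬(A ⊗ B)) = 1 − 1.000 = 0.000
A → ¬(B → ¬(A ⊗ B)) = min(1, 1 − 0.483 + 0.000) = min(1, 0.517) = 0.517
¬(A → ¬(B → ¬(A ⊗ B))) = 1 − 0.517 = 0.483
¬¬(A → ¬(B → ¬(A ⊗ B))) = 1 − 0.483 = 0.517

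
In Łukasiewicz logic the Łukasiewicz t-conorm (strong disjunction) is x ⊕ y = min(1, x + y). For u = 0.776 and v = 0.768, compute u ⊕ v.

1.000

u ⊕ v = min(1, 0.776 + 0.768) = min(1, 1.544) = 1.000
For comparison, the Gödel t-conorm max(x, y) would give 0.776.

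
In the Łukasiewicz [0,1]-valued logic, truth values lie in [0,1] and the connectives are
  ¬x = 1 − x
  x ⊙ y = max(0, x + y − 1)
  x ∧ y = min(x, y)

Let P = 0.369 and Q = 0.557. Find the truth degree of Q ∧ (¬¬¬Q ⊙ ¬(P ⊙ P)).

0.443

¬Q = 1 − 0.557 = 0.443
¬¬Q = 1 − 0.443 = 0.557
¬¬¬Q = 1 − 0.557 = 0.443
P ⊙ P = max(0, 0.369 + 0.369 − 1) = max(0, -0.262) = 0.000
¬(P ⊙ P) = 1 − 0.000 = 1.000
¬¬¬Q ⊙ ¬(P ⊙ P) = max(0, 0.443 + 1.000 − 1) = max(0, 0.443) = 0.443
Q ∧ (¬¬¬Q ⊙ ¬(P ⊙ P)) = min(0.557, 0.443) = 0.443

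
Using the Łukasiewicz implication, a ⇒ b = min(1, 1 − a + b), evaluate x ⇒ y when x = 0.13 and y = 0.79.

x ⇒ y = min(1, 1 − 0.13 + 0.79) = min(1, 1.66) = 1.00
For comparison, the Gödel implication (1 if a ≤ b else b) would give 1.00.

1.00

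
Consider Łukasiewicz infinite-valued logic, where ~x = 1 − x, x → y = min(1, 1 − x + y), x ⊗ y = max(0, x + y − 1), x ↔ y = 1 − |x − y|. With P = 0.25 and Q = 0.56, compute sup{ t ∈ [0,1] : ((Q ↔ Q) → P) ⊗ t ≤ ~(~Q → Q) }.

0.75

Q ↔ Q = 1 − |0.56 − 0.56| = 1 − 0.00 = 1.00
(Q ↔ Q) → P = min(1, 1 − 1.00 + 0.25) = min(1, 0.25) = 0.25
So the left factor is (Q ↔ Q) → P = 0.25.
~Q = 1 − 0.56 = 0.44
~Q → Q = min(1, 1 − 0.44 + 0.56) = min(1, 1.12) = 1.00
~(~Q → Q) = 1 − 1.00 = 0.00
So the right-hand bound is ~(~Q → Q) = 0.00.
The residuum of the Łukasiewicz t-norm gives the supremum: min(1, 1 − 0.25 + 0.00).
1 − 0.25 + 0.00 = 0.75, so t = min(1, 0.75) = 0.75.
Check: 0.25 ⊗ 0.75 = max(0, 0.00) = 0.00 ≤ 0.00.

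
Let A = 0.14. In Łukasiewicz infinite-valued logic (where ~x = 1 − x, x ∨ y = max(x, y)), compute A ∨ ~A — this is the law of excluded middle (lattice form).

~A = 1 − 0.14 = 0.86
A ∨ ~A = max(0.14, 0.86) = 0.86
(The value 0.86 < 1 shows this instance is not satisfied; not a Ł∞-tautology — its value is max(a, 1−a).)

0.86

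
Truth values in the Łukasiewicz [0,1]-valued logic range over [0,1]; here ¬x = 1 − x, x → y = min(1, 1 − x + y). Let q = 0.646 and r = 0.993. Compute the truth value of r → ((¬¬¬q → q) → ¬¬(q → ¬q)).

¬q = 1 − 0.646 = 0.354
¬¬q = 1 − 0.354 = 0.646
¬¬¬q = 1 − 0.646 = 0.354
¬¬¬q → q = min(1, 1 − 0.354 + 0.646) = min(1, 1.292) = 1.000
q → ¬q = min(1, 1 − 0.646 + 0.354) = min(1, 0.708) = 0.708
¬(q → ¬q) = 1 − 0.708 = 0.292
¬¬(q → ¬q) = 1 − 0.292 = 0.708
(¬¬¬q → q) → ¬¬(q → ¬q) = min(1, 1 − 1.000 + 0.708) = min(1, 0.708) = 0.708
r → ((¬¬¬q → q) → ¬¬(q → ¬q)) = min(1, 1 − 0.993 + 0.708) = min(1, 0.715) = 0.715

0.715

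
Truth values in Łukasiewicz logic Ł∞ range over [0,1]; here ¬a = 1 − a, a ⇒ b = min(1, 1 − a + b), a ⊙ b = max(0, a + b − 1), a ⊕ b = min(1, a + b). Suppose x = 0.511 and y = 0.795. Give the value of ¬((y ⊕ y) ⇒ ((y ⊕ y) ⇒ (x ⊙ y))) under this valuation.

y ⊕ y = min(1, 0.795 + 0.795) = min(1, 1.590) = 1.000
x ⊙ y = max(0, 0.511 + 0.795 − 1) = max(0, 0.306) = 0.306
(y ⊕ y) ⇒ (x ⊙ y) = min(1, 1 − 1.000 + 0.306) = min(1, 0.306) = 0.306
(y ⊕ y) ⇒ ((y ⊕ y) ⇒ (x ⊙ y)) = min(1, 1 − 1.000 + 0.306) = min(1, 0.306) = 0.306
¬((y ⊕ y) ⇒ ((y ⊕ y) ⇒ (x ⊙ y))) = 1 − 0.306 = 0.694

0.694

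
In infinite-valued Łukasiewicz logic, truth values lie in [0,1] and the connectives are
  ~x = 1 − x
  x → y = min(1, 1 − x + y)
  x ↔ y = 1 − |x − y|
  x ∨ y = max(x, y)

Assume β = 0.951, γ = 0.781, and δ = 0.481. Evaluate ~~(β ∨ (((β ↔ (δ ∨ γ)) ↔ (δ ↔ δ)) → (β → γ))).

δ ∨ γ = max(0.481, 0.781) = 0.781
β ↔ (δ ∨ γ) = 1 − |0.951 − 0.781| = 1 − 0.170 = 0.830
δ ↔ δ = 1 − |0.481 − 0.481| = 1 − 0.000 = 1.000
(β ↔ (δ ∨ γ)) ↔ (δ ↔ δ) = 1 − |0.830 − 1.000| = 1 − 0.170 = 0.830
β → γ = min(1, 1 − 0.951 + 0.781) = min(1, 0.830) = 0.830
((β ↔ (δ ∨ γ)) ↔ (δ ↔ δ)) → (β → γ) = min(1, 1 − 0.830 + 0.830) = min(1, 1.000) = 1.000
β ∨ (((β ↔ (δ ∨ γ)) ↔ (δ ↔ δ)) → (β → γ)) = max(0.951, 1.000) = 1.000
~(β ∨ (((β ↔ (δ ∨ γ)) ↔ (δ ↔ δ)) → (β → γ))) = 1 − 1.000 = 0.000
~~(β ∨ (((β ↔ (δ ∨ γ)) ↔ (δ ↔ δ)) → (β → γ))) = 1 − 0.000 = 1.000

1.000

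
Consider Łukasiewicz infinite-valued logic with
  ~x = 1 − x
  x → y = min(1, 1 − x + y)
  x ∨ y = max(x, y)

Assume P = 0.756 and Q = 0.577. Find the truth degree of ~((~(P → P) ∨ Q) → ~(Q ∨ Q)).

P → P = min(1, 1 − 0.756 + 0.756) = min(1, 1.000) = 1.000
~(P → P) = 1 − 1.000 = 0.000
~(P → P) ∨ Q = max(0.000, 0.577) = 0.577
Q ∨ Q = max(0.577, 0.577) = 0.577
~(Q ∨ Q) = 1 − 0.577 = 0.423
(~(P → P) ∨ Q) → ~(Q ∨ Q) = min(1, 1 − 0.577 + 0.423) = min(1, 0.846) = 0.846
~((~(P → P) ∨ Q) → ~(Q ∨ Q)) = 1 − 0.846 = 0.154

0.154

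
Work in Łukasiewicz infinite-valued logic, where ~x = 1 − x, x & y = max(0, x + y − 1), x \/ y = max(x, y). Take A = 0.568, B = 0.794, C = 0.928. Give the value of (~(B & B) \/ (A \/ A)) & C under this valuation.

0.496

B & B = max(0, 0.794 + 0.794 − 1) = max(0, 0.588) = 0.588
~(B & B) = 1 − 0.588 = 0.412
A \/ A = max(0.568, 0.568) = 0.568
~(B & B) \/ (A \/ A) = max(0.412, 0.568) = 0.568
(~(B & B) \/ (A \/ A)) & C = max(0, 0.568 + 0.928 − 1) = max(0, 0.496) = 0.496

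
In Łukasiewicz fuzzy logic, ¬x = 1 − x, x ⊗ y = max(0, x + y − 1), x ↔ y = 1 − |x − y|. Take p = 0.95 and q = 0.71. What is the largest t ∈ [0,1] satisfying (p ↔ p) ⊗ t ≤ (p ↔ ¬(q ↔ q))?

0.05

p ↔ p = 1 − |0.95 − 0.95| = 1 − 0.00 = 1.00
So the left factor is p ↔ p = 1.00.
q ↔ q = 1 − |0.71 − 0.71| = 1 − 0.00 = 1.00
¬(q ↔ q) = 1 − 1.00 = 0.00
p ↔ ¬(q ↔ q) = 1 − |0.95 − 0.00| = 1 − 0.95 = 0.05
So the right-hand bound is p ↔ ¬(q ↔ q) = 0.05.
The residuum of the Łukasiewicz t-norm gives the supremum: min(1, 1 − 1.00 + 0.05).
1 − 1.00 + 0.05 = 0.05, so t = min(1, 0.05) = 0.05.
Check: 1.00 ⊗ 0.05 = max(0, 0.05) = 0.05 ≤ 0.05.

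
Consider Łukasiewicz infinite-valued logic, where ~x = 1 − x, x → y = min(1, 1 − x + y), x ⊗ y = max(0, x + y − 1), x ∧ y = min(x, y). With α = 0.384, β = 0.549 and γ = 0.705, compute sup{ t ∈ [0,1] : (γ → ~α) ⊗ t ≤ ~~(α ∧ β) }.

0.473

~α = 1 − 0.384 = 0.616
γ → ~α = min(1, 1 − 0.705 + 0.616) = min(1, 0.911) = 0.911
So the left factor is γ → ~α = 0.911.
α ∧ β = min(0.384, 0.549) = 0.384
~(α ∧ β) = 1 − 0.384 = 0.616
~~(α ∧ β) = 1 − 0.616 = 0.384
So the right-hand bound is ~~(α ∧ β) = 0.384.
The residuum of the Łukasiewicz t-norm gives the supremum: min(1, 1 − 0.911 + 0.384).
1 − 0.911 + 0.384 = 0.473, so t = min(1, 0.473) = 0.473.
Check: 0.911 ⊗ 0.473 = max(0, 0.384) = 0.384 ≤ 0.384.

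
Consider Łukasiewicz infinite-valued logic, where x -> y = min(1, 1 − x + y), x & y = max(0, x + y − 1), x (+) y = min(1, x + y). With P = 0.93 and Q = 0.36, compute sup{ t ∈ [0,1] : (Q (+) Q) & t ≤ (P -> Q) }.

0.71

Q (+) Q = min(1, 0.36 + 0.36) = min(1, 0.72) = 0.72
So the left factor is Q (+) Q = 0.72.
P -> Q = min(1, 1 − 0.93 + 0.36) = min(1, 0.43) = 0.43
So the right-hand bound is P -> Q = 0.43.
The residuum of the Łukasiewicz t-norm gives the supremum: min(1, 1 − 0.72 + 0.43).
1 − 0.72 + 0.43 = 0.71, so t = min(1, 0.71) = 0.71.
Check: 0.72 & 0.71 = max(0, 0.43) = 0.43 ≤ 0.43.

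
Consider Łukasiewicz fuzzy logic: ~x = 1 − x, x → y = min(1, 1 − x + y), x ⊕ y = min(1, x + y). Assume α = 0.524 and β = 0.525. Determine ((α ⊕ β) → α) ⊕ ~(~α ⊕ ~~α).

0.524

α ⊕ β = min(1, 0.524 + 0.525) = min(1, 1.049) = 1.000
(α ⊕ β) → α = min(1, 1 − 1.000 + 0.524) = min(1, 0.524) = 0.524
~α = 1 − 0.524 = 0.476
~~α = 1 − 0.476 = 0.524
~α ⊕ ~~α = min(1, 0.476 + 0.524) = min(1, 1.000) = 1.000
~(~α ⊕ ~~α) = 1 − 1.000 = 0.000
((α ⊕ β) → α) ⊕ ~(~α ⊕ ~~α) = min(1, 0.524 + 0.000) = min(1, 0.524) = 0.524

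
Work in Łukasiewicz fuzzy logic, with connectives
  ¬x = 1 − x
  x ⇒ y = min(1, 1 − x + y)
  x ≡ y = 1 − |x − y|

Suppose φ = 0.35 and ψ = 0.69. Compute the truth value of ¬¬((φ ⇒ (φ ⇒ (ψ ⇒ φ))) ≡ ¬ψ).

ψ ⇒ φ = min(1, 1 − 0.69 + 0.35) = min(1, 0.66) = 0.66
φ ⇒ (ψ ⇒ φ) = min(1, 1 − 0.35 + 0.66) = min(1, 1.31) = 1.00
φ ⇒ (φ ⇒ (ψ ⇒ φ)) = min(1, 1 − 0.35 + 1.00) = min(1, 1.65) = 1.00
¬ψ = 1 − 0.69 = 0.31
(φ ⇒ (φ ⇒ (ψ ⇒ φ))) ≡ ¬ψ = 1 − |1.00 − 0.31| = 1 − 0.69 = 0.31
¬((φ ⇒ (φ ⇒ (ψ ⇒ φ))) ≡ ¬ψ) = 1 − 0.31 = 0.69
¬¬((φ ⇒ (φ ⇒ (ψ ⇒ φ))) ≡ ¬ψ) = 1 − 0.69 = 0.31

0.31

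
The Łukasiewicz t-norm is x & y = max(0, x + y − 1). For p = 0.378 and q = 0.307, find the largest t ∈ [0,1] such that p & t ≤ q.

The residuum of the Łukasiewicz t-norm gives the supremum: min(1, 1 − 0.378 + 0.307).
1 − 0.378 + 0.307 = 0.929, so t = min(1, 0.929) = 0.929.
Check: 0.378 & 0.929 = max(0, 0.307) = 0.307 ≤ 0.307.

0.929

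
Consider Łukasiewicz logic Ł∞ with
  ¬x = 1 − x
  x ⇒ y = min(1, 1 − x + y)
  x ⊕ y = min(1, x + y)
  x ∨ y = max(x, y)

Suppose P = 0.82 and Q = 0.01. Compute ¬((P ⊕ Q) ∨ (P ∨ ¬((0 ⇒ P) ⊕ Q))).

P ⊕ Q = min(1, 0.82 + 0.01) = min(1, 0.83) = 0.83
0 ⇒ P = min(1, 1 − 0.00 + 0.82) = min(1, 1.82) = 1.00
(0 ⇒ P) ⊕ Q = min(1, 1.00 + 0.01) = min(1, 1.01) = 1.00
¬((0 ⇒ P) ⊕ Q) = 1 − 1.00 = 0.00
P ∨ ¬((0 ⇒ P) ⊕ Q) = max(0.82, 0.00) = 0.82
(P ⊕ Q) ∨ (P ∨ ¬((0 ⇒ P) ⊕ Q)) = max(0.83, 0.82) = 0.83
¬((P ⊕ Q) ∨ (P ∨ ¬((0 ⇒ P) ⊕ Q))) = 1 − 0.83 = 0.17

0.17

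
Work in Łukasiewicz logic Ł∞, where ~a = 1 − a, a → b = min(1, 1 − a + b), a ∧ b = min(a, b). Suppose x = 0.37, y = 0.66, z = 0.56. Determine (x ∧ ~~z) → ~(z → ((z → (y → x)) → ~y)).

~z = 1 − 0.56 = 0.44
~~z = 1 − 0.44 = 0.56
x ∧ ~~z = min(0.37, 0.56) = 0.37
y → x = min(1, 1 − 0.66 + 0.37) = min(1, 0.71) = 0.71
z → (y → x) = min(1, 1 − 0.56 + 0.71) = min(1, 1.15) = 1.00
~y = 1 − 0.66 = 0.34
(z → (y → x)) → ~y = min(1, 1 − 1.00 + 0.34) = min(1, 0.34) = 0.34
z → ((z → (y → x)) → ~y) = min(1, 1 − 0.56 + 0.34) = min(1, 0.78) = 0.78
~(z → ((z → (y → x)) → ~y)) = 1 − 0.78 = 0.22
(x ∧ ~~z) → ~(z → ((z → (y → x)) → ~y)) = min(1, 1 − 0.37 + 0.22) = min(1, 0.85) = 0.85

0.85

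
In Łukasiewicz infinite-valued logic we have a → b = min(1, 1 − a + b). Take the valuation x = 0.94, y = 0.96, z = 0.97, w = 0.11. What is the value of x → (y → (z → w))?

z → w = min(1, 1 − 0.97 + 0.11) = min(1, 0.14) = 0.14
y → (z → w) = min(1, 1 − 0.96 + 0.14) = min(1, 0.18) = 0.18
x → (y → (z → w)) = min(1, 1 − 0.94 + 0.18) = min(1, 0.24) = 0.24

0.24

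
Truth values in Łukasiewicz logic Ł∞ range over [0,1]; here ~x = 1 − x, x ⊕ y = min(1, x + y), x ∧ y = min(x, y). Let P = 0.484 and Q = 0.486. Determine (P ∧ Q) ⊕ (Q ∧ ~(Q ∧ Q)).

0.970

P ∧ Q = min(0.484, 0.486) = 0.484
Q ∧ Q = min(0.486, 0.486) = 0.486
~(Q ∧ Q) = 1 − 0.486 = 0.514
Q ∧ ~(Q ∧ Q) = min(0.486, 0.514) = 0.486
(P ∧ Q) ⊕ (Q ∧ ~(Q ∧ Q)) = min(1, 0.484 + 0.486) = min(1, 0.970) = 0.970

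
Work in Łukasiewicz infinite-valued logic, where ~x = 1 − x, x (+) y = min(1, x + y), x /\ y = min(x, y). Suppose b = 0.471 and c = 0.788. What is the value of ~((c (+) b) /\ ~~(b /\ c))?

c (+) b = min(1, 0.788 + 0.471) = min(1, 1.259) = 1.000
b /\ c = min(0.471, 0.788) = 0.471
~(b /\ c) = 1 − 0.471 = 0.529
~~(b /\ c) = 1 − 0.529 = 0.471
(c (+) b) /\ ~~(b /\ c) = min(1.000, 0.471) = 0.471
~((c (+) b) /\ ~~(b /\ c)) = 1 − 0.471 = 0.529

0.529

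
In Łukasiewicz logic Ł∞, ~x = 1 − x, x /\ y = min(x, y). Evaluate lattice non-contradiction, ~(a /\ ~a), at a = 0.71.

~a = 1 − 0.71 = 0.29
a /\ ~a = min(0.71, 0.29) = 0.29
~(a /\ ~a) = 1 − 0.29 = 0.71
(The value 0.71 < 1 shows this instance is not satisfied; not a Ł∞-tautology — its value is 1 − min(a, 1−a).)

0.71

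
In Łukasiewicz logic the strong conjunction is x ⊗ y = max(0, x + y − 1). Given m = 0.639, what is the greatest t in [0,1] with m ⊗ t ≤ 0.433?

0.794

The residuum of the Łukasiewicz t-norm gives the supremum: min(1, 1 − 0.639 + 0.433).
1 − 0.639 + 0.433 = 0.794, so t = min(1, 0.794) = 0.794.
Check: 0.639 ⊗ 0.794 = max(0, 0.433) = 0.433 ≤ 0.433.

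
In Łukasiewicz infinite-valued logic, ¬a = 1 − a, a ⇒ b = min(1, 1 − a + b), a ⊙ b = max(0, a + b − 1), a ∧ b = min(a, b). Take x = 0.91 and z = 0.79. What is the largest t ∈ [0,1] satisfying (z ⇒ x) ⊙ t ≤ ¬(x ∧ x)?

0.09

z ⇒ x = min(1, 1 − 0.79 + 0.91) = min(1, 1.12) = 1.00
So the left factor is z ⇒ x = 1.00.
x ∧ x = min(0.91, 0.91) = 0.91
¬(x ∧ x) = 1 − 0.91 = 0.09
So the right-hand bound is ¬(x ∧ x) = 0.09.
The residuum of the Łukasiewicz t-norm gives the supremum: min(1, 1 − 1.00 + 0.09).
1 − 1.00 + 0.09 = 0.09, so t = min(1, 0.09) = 0.09.
Check: 1.00 ⊙ 0.09 = max(0, 0.09) = 0.09 ≤ 0.09.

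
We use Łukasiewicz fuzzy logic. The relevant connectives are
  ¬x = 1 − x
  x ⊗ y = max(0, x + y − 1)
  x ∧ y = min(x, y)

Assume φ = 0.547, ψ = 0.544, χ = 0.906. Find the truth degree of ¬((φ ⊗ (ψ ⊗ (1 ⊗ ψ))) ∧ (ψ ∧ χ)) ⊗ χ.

0.906

1 ⊗ ψ = max(0, 1.000 + 0.544 − 1) = max(0, 0.544) = 0.544
ψ ⊗ (1 ⊗ ψ) = max(0, 0.544 + 0.544 − 1) = max(0, 0.088) = 0.088
φ ⊗ (ψ ⊗ (1 ⊗ ψ)) = max(0, 0.547 + 0.088 − 1) = max(0, -0.365) = 0.000
ψ ∧ χ = min(0.544, 0.906) = 0.544
(φ ⊗ (ψ ⊗ (1 ⊗ ψ))) ∧ (ψ ∧ χ) = min(0.000, 0.544) = 0.000
¬((φ ⊗ (ψ ⊗ (1 ⊗ ψ))) ∧ (ψ ∧ χ)) = 1 − 0.000 = 1.000
¬((φ ⊗ (ψ ⊗ (1 ⊗ ψ))) ∧ (ψ ∧ χ)) ⊗ χ = max(0, 1.000 + 0.906 − 1) = max(0, 0.906) = 0.906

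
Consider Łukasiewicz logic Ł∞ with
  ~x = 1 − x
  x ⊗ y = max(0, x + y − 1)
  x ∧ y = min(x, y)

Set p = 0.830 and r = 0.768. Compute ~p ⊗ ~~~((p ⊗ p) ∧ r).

0.000

~p = 1 − 0.830 = 0.170
p ⊗ p = max(0, 0.830 + 0.830 − 1) = max(0, 0.660) = 0.660
(p ⊗ p) ∧ r = min(0.660, 0.768) = 0.660
~((p ⊗ p) ∧ r) = 1 − 0.660 = 0.340
~~((p ⊗ p) ∧ r) = 1 − 0.340 = 0.660
~~~((p ⊗ p) ∧ r) = 1 − 0.660 = 0.340
~p ⊗ ~~~((p ⊗ p) ∧ r) = max(0, 0.170 + 0.340 − 1) = max(0, -0.490) = 0.000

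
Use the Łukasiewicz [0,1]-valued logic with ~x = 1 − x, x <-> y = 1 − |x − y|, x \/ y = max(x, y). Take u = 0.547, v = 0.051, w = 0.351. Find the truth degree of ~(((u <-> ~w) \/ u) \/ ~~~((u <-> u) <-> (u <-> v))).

0.102

~w = 1 − 0.351 = 0.649
u <-> ~w = 1 − |0.547 − 0.649| = 1 − 0.102 = 0.898
(u <-> ~w) \/ u = max(0.898, 0.547) = 0.898
u <-> u = 1 − |0.547 − 0.547| = 1 − 0.000 = 1.000
u <-> v = 1 − |0.547 − 0.051| = 1 − 0.496 = 0.504
(u <-> u) <-> (u <-> v) = 1 − |1.000 − 0.504| = 1 − 0.496 = 0.504
~((u <-> u) <-> (u <-> v)) = 1 − 0.504 = 0.496
~~((u <-> u) <-> (u <-> v)) = 1 − 0.496 = 0.504
~~~((u <-> u) <-> (u <-> v)) = 1 − 0.504 = 0.496
((u <-> ~w) \/ u) \/ ~~~((u <-> u) <-> (u <-> v)) = max(0.898, 0.496) = 0.898
~(((u <-> ~w) \/ u) \/ ~~~((u <-> u) <-> (u <-> v))) = 1 − 0.898 = 0.102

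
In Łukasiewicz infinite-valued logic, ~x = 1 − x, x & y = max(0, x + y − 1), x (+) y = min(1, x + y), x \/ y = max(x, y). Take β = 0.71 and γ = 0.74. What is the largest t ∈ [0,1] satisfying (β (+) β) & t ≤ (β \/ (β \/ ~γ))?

β (+) β = min(1, 0.71 + 0.71) = min(1, 1.42) = 1.00
So the left factor is β (+) β = 1.00.
~γ = 1 − 0.74 = 0.26
β \/ ~γ = max(0.71, 0.26) = 0.71
β \/ (β \/ ~γ) = max(0.71, 0.71) = 0.71
So the right-hand bound is β \/ (β \/ ~γ) = 0.71.
The residuum of the Łukasiewicz t-norm gives the supremum: min(1, 1 − 1.00 + 0.71).
1 − 1.00 + 0.71 = 0.71, so t = min(1, 0.71) = 0.71.
Check: 1.00 & 0.71 = max(0, 0.71) = 0.71 ≤ 0.71.

0.71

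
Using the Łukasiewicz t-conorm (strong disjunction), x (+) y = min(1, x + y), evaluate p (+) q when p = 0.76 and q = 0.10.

0.86

p (+) q = min(1, 0.76 + 0.10) = min(1, 0.86) = 0.86
For comparison, the Gödel t-conorm max(x, y) would give 0.76.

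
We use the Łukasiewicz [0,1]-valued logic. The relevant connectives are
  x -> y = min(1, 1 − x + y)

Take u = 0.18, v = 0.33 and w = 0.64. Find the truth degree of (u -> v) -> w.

0.64

u -> v = min(1, 1 − 0.18 + 0.33) = min(1, 1.15) = 1.00
(u -> v) -> w = min(1, 1 − 1.00 + 0.64) = min(1, 0.64) = 0.64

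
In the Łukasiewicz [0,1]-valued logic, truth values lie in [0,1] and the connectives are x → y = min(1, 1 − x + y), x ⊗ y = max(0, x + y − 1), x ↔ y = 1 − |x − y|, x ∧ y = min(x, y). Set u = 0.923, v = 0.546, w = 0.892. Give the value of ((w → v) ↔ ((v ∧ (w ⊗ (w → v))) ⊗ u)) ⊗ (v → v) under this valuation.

0.815

w → v = min(1, 1 − 0.892 + 0.546) = min(1, 0.654) = 0.654
w ⊗ (w → v) = max(0, 0.892 + 0.654 − 1) = max(0, 0.546) = 0.546
v ∧ (w ⊗ (w → v)) = min(0.546, 0.546) = 0.546
(v ∧ (w ⊗ (w → v))) ⊗ u = max(0, 0.546 + 0.923 − 1) = max(0, 0.469) = 0.469
(w → v) ↔ ((v ∧ (w ⊗ (w → v))) ⊗ u) = 1 − |0.654 − 0.469| = 1 − 0.185 = 0.815
v → v = min(1, 1 − 0.546 + 0.546) = min(1, 1.000) = 1.000
((w → v) ↔ ((v ∧ (w ⊗ (w → v))) ⊗ u)) ⊗ (v → v) = max(0, 0.815 + 1.000 − 1) = max(0, 0.815) = 0.815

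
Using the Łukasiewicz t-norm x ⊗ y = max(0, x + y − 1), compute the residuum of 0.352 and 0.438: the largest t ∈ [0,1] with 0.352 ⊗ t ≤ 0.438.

The residuum of the Łukasiewicz t-norm gives the supremum: min(1, 1 − 0.352 + 0.438).
1 − 0.352 + 0.438 = 1.086, so t = min(1, 1.086) = 1.000.
Check: 0.352 ⊗ 1.000 = max(0, 0.352) = 0.352 ≤ 0.438.

1.000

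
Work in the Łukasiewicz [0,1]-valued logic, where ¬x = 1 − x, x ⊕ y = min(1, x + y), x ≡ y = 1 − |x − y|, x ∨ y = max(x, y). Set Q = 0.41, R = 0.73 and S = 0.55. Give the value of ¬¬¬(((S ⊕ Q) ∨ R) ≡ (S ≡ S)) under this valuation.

S ⊕ Q = min(1, 0.55 + 0.41) = min(1, 0.96) = 0.96
(S ⊕ Q) ∨ R = max(0.96, 0.73) = 0.96
S ≡ S = 1 − |0.55 − 0.55| = 1 − 0.00 = 1.00
((S ⊕ Q) ∨ R) ≡ (S ≡ S) = 1 − |0.96 − 1.00| = 1 − 0.04 = 0.96
¬(((S ⊕ Q) ∨ R) ≡ (S ≡ S)) = 1 − 0.96 = 0.04
¬¬(((S ⊕ Q) ∨ R) ≡ (S ≡ S)) = 1 − 0.04 = 0.96
¬¬¬(((S ⊕ Q) ∨ R) ≡ (S ≡ S)) = 1 − 0.96 = 0.04

0.04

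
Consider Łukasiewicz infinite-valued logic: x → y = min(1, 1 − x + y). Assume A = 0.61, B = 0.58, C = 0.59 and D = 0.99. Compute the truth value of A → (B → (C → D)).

1.00

C → D = min(1, 1 − 0.59 + 0.99) = min(1, 1.40) = 1.00
B → (C → D) = min(1, 1 − 0.58 + 1.00) = min(1, 1.42) = 1.00
A → (B → (C → D)) = min(1, 1 − 0.61 + 1.00) = min(1, 1.39) = 1.00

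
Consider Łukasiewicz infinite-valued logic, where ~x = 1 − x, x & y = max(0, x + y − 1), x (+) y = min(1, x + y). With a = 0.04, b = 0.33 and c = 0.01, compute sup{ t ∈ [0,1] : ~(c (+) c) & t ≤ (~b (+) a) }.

0.73

c (+) c = min(1, 0.01 + 0.01) = min(1, 0.02) = 0.02
~(c (+) c) = 1 − 0.02 = 0.98
So the left factor is ~(c (+) c) = 0.98.
~b = 1 − 0.33 = 0.67
~b (+) a = min(1, 0.67 + 0.04) = min(1, 0.71) = 0.71
So the right-hand bound is ~b (+) a = 0.71.
The residuum of the Łukasiewicz t-norm gives the supremum: min(1, 1 − 0.98 + 0.71).
1 − 0.98 + 0.71 = 0.73, so t = min(1, 0.73) = 0.73.
Check: 0.98 & 0.73 = max(0, 0.71) = 0.71 ≤ 0.71.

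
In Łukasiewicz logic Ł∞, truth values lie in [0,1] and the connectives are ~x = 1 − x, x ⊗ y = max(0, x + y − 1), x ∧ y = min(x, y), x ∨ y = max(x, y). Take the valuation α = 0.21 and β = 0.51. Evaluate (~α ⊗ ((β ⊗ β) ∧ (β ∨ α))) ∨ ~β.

0.49

~α = 1 − 0.21 = 0.79
β ⊗ β = max(0, 0.51 + 0.51 − 1) = max(0, 0.02) = 0.02
β ∨ α = max(0.51, 0.21) = 0.51
(β ⊗ β) ∧ (β ∨ α) = min(0.02, 0.51) = 0.02
~α ⊗ ((β ⊗ β) ∧ (β ∨ α)) = max(0, 0.79 + 0.02 − 1) = max(0, -0.19) = 0.00
~β = 1 − 0.51 = 0.49
(~α ⊗ ((β ⊗ β) ∧ (β ∨ α))) ∨ ~β = max(0.00, 0.49) = 0.49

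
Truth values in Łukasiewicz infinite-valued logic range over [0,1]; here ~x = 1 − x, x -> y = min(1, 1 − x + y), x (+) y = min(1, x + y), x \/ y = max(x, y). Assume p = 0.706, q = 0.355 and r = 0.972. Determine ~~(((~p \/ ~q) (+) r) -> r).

~p = 1 − 0.706 = 0.294
~q = 1 − 0.355 = 0.645
~p \/ ~q = max(0.294, 0.645) = 0.645
(~p \/ ~q) (+) r = min(1, 0.645 + 0.972) = min(1, 1.617) = 1.000
((~p \/ ~q) (+) r) -> r = min(1, 1 − 1.000 + 0.972) = min(1, 0.972) = 0.972
~(((~p \/ ~q) (+) r) -> r) = 1 − 0.972 = 0.028
~~(((~p \/ ~q) (+) r) -> r) = 1 − 0.028 = 0.972

0.972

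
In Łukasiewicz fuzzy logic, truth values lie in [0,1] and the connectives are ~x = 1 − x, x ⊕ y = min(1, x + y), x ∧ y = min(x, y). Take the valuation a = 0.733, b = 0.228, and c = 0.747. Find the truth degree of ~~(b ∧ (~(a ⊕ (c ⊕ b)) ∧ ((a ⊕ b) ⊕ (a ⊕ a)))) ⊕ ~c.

0.253

c ⊕ b = min(1, 0.747 + 0.228) = min(1, 0.975) = 0.975
a ⊕ (c ⊕ b) = min(1, 0.733 + 0.975) = min(1, 1.708) = 1.000
~(a ⊕ (c ⊕ b)) = 1 − 1.000 = 0.000
a ⊕ b = min(1, 0.733 + 0.228) = min(1, 0.961) = 0.961
a ⊕ a = min(1, 0.733 + 0.733) = min(1, 1.466) = 1.000
(a ⊕ b) ⊕ (a ⊕ a) = min(1, 0.961 + 1.000) = min(1, 1.961) = 1.000
~(a ⊕ (c ⊕ b)) ∧ ((a ⊕ b) ⊕ (a ⊕ a)) = min(0.000, 1.000) = 0.000
b ∧ (~(a ⊕ (c ⊕ b)) ∧ ((a ⊕ b) ⊕ (a ⊕ a))) = min(0.228, 0.000) = 0.000
~(b ∧ (~(a ⊕ (c ⊕ b)) ∧ ((a ⊕ b) ⊕ (a ⊕ a)))) = 1 − 0.000 = 1.000
~~(b ∧ (~(a ⊕ (c ⊕ b)) ∧ ((a ⊕ b) ⊕ (a ⊕ a)))) = 1 − 1.000 = 0.000
~c = 1 − 0.747 = 0.253
~~(b ∧ (~(a ⊕ (c ⊕ b)) ∧ ((a ⊕ b) ⊕ (a ⊕ a)))) ⊕ ~c = min(1, 0.000 + 0.253) = min(1, 0.253) = 0.253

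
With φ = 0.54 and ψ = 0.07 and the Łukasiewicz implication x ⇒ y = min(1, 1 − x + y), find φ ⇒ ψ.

φ ⇒ ψ = min(1, 1 − 0.54 + 0.07) = min(1, 0.53) = 0.53
For comparison, the Gödel implication (1 if x ≤ y else y) would give 0.07.

0.53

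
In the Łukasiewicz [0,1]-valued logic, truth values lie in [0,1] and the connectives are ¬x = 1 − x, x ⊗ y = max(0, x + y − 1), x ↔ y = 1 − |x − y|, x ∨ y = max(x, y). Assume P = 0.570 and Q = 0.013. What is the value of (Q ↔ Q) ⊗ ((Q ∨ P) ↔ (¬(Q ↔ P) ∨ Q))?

Q ↔ Q = 1 − |0.013 − 0.013| = 1 − 0.000 = 1.000
Q ∨ P = max(0.013, 0.570) = 0.570
Q ↔ P = 1 − |0.013 − 0.570| = 1 − 0.557 = 0.443
¬(Q ↔ P) = 1 − 0.443 = 0.557
¬(Q ↔ P) ∨ Q = max(0.557, 0.013) = 0.557
(Q ∨ P) ↔ (¬(Q ↔ P) ∨ Q) = 1 − |0.570 − 0.557| = 1 − 0.013 = 0.987
(Q ↔ Q) ⊗ ((Q ∨ P) ↔ (¬(Q ↔ P) ∨ Q)) = max(0, 1.000 + 0.987 − 1) = max(0, 0.987) = 0.987

0.987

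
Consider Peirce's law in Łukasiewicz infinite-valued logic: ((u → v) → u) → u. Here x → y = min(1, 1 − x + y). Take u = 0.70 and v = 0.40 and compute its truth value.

u → v = min(1, 1 − 0.70 + 0.40) = min(1, 0.70) = 0.70
(u → v) → u = min(1, 1 − 0.70 + 0.70) = min(1, 1.00) = 1.00
((u → v) → u) → u = min(1, 1 − 1.00 + 0.70) = min(1, 0.70) = 0.70
(The value 0.70 < 1 shows this instance is not satisfied; not a Ł∞-tautology in general.)

0.70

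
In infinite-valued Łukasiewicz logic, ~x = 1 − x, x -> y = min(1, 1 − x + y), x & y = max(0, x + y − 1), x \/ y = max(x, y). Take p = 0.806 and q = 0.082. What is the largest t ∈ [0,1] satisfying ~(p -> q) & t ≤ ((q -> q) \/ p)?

p -> q = min(1, 1 − 0.806 + 0.082) = min(1, 0.276) = 0.276
~(p -> q) = 1 − 0.276 = 0.724
So the left factor is ~(p -> q) = 0.724.
q -> q = min(1, 1 − 0.082 + 0.082) = min(1, 1.000) = 1.000
(q -> q) \/ p = max(1.000, 0.806) = 1.000
So the right-hand bound is (q -> q) \/ p = 1.000.
The residuum of the Łukasiewicz t-norm gives the supremum: min(1, 1 − 0.724 + 1.000).
1 − 0.724 + 1.000 = 1.276, so t = min(1, 1.276) = 1.000.
Check: 0.724 & 1.000 = max(0, 0.724) = 0.724 ≤ 1.000.

1.000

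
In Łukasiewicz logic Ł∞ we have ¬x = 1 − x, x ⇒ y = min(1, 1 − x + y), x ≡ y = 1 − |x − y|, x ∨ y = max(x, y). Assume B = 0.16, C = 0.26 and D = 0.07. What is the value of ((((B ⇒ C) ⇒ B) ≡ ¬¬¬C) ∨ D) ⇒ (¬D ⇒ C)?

B ⇒ C = min(1, 1 − 0.16 + 0.26) = min(1, 1.10) = 1.00
(B ⇒ C) ⇒ B = min(1, 1 − 1.00 + 0.16) = min(1, 0.16) = 0.16
¬C = 1 − 0.26 = 0.74
¬¬C = 1 − 0.74 = 0.26
¬¬¬C = 1 − 0.26 = 0.74
((B ⇒ C) ⇒ B) ≡ ¬¬¬C = 1 − |0.16 − 0.74| = 1 − 0.58 = 0.42
(((B ⇒ C) ⇒ B) ≡ ¬¬¬C) ∨ D = max(0.42, 0.07) = 0.42
¬D = 1 − 0.07 = 0.93
¬D ⇒ C = min(1, 1 − 0.93 + 0.26) = min(1, 0.33) = 0.33
((((B ⇒ C) ⇒ B) ≡ ¬¬¬C) ∨ D) ⇒ (¬D ⇒ C) = min(1, 1 − 0.42 + 0.33) = min(1, 0.91) = 0.91

0.91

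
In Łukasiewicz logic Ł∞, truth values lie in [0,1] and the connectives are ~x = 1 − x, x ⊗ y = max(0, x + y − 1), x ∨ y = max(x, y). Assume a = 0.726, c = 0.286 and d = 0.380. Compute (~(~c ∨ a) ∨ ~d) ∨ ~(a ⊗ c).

~c = 1 − 0.286 = 0.714
~c ∨ a = max(0.714, 0.726) = 0.726
~(~c ∨ a) = 1 − 0.726 = 0.274
~d = 1 − 0.380 = 0.620
~(~c ∨ a) ∨ ~d = max(0.274, 0.620) = 0.620
a ⊗ c = max(0, 0.726 + 0.286 − 1) = max(0, 0.012) = 0.012
~(a ⊗ c) = 1 − 0.012 = 0.988
(~(~c ∨ a) ∨ ~d) ∨ ~(a ⊗ c) = max(0.620, 0.988) = 0.988

0.988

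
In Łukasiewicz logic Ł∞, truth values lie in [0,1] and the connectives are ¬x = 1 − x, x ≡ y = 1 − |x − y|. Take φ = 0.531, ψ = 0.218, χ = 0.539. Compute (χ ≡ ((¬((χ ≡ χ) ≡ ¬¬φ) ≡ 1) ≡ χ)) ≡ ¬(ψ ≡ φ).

0.704

χ ≡ χ = 1 − |0.539 − 0.539| = 1 − 0.000 = 1.000
¬φ = 1 − 0.531 = 0.469
¬¬φ = 1 − 0.469 = 0.531
(χ ≡ χ) ≡ ¬¬φ = 1 − |1.000 − 0.531| = 1 − 0.469 = 0.531
¬((χ ≡ χ) ≡ ¬¬φ) = 1 − 0.531 = 0.469
¬((χ ≡ χ) ≡ ¬¬φ) ≡ 1 = 1 − |0.469 − 1.000| = 1 − 0.531 = 0.469
(¬((χ ≡ χ) ≡ ¬¬φ) ≡ 1) ≡ χ = 1 − |0.469 − 0.539| = 1 − 0.070 = 0.930
χ ≡ ((¬((χ ≡ χ) ≡ ¬¬φ) ≡ 1) ≡ χ) = 1 − |0.539 − 0.930| = 1 − 0.391 = 0.609
ψ ≡ φ = 1 − |0.218 − 0.531| = 1 − 0.313 = 0.687
¬(ψ ≡ φ) = 1 − 0.687 = 0.313
(χ ≡ ((¬((χ ≡ χ) ≡ ¬¬φ) ≡ 1) ≡ χ)) ≡ ¬(ψ ≡ φ) = 1 − |0.609 − 0.313| = 1 − 0.296 = 0.704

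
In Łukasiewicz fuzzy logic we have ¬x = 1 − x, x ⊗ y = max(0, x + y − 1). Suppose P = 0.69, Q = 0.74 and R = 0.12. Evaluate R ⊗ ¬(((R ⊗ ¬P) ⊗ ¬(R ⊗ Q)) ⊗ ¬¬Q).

0.12

¬P = 1 − 0.69 = 0.31
R ⊗ ¬P = max(0, 0.12 + 0.31 − 1) = max(0, -0.57) = 0.00
R ⊗ Q = max(0, 0.12 + 0.74 − 1) = max(0, -0.14) = 0.00
¬(R ⊗ Q) = 1 − 0.00 = 1.00
(R ⊗ ¬P) ⊗ ¬(R ⊗ Q) = max(0, 0.00 + 1.00 − 1) = max(0, 0.00) = 0.00
¬Q = 1 − 0.74 = 0.26
¬¬Q = 1 − 0.26 = 0.74
((R ⊗ ¬P) ⊗ ¬(R ⊗ Q)) ⊗ ¬¬Q = max(0, 0.00 + 0.74 − 1) = max(0, -0.26) = 0.00
¬(((R ⊗ ¬P) ⊗ ¬(R ⊗ Q)) ⊗ ¬¬Q) = 1 − 0.00 = 1.00
R ⊗ ¬(((R ⊗ ¬P) ⊗ ¬(R ⊗ Q)) ⊗ ¬¬Q) = max(0, 0.12 + 1.00 − 1) = max(0, 0.12) = 0.12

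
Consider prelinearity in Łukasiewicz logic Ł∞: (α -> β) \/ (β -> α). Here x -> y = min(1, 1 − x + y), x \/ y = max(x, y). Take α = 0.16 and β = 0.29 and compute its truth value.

1.00

α -> β = min(1, 1 − 0.16 + 0.29) = min(1, 1.13) = 1.00
β -> α = min(1, 1 − 0.29 + 0.16) = min(1, 0.87) = 0.87
(α -> β) \/ (β -> α) = max(1.00, 0.87) = 1.00
(As expected: a Ł∞-tautology — holds in every MV-chain.)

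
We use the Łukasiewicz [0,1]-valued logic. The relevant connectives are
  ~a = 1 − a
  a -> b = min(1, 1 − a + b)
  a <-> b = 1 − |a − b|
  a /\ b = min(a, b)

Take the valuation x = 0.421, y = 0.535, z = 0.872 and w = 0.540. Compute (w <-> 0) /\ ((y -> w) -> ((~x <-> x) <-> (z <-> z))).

w <-> 0 = 1 − |0.540 − 0.000| = 1 − 0.540 = 0.460
y -> w = min(1, 1 − 0.535 + 0.540) = min(1, 1.005) = 1.000
~x = 1 − 0.421 = 0.579
~x <-> x = 1 − |0.579 − 0.421| = 1 − 0.158 = 0.842
z <-> z = 1 − |0.872 − 0.872| = 1 − 0.000 = 1.000
(~x <-> x) <-> (z <-> z) = 1 − |0.842 − 1.000| = 1 − 0.158 = 0.842
(y -> w) -> ((~x <-> x) <-> (z <-> z)) = min(1, 1 − 1.000 + 0.842) = min(1, 0.842) = 0.842
(w <-> 0) /\ ((y -> w) -> ((~x <-> x) <-> (z <-> z))) = min(0.460, 0.842) = 0.460

0.460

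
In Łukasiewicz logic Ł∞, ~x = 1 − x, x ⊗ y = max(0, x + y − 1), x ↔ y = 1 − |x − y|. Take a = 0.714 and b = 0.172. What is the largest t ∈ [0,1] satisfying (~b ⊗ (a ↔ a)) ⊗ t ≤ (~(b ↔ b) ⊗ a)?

0.172

~b = 1 − 0.172 = 0.828
a ↔ a = 1 − |0.714 − 0.714| = 1 − 0.000 = 1.000
~b ⊗ (a ↔ a) = max(0, 0.828 + 1.000 − 1) = max(0, 0.828) = 0.828
So the left factor is ~b ⊗ (a ↔ a) = 0.828.
b ↔ b = 1 − |0.172 − 0.172| = 1 − 0.000 = 1.000
~(b ↔ b) = 1 − 1.000 = 0.000
~(b ↔ b) ⊗ a = max(0, 0.000 + 0.714 − 1) = max(0, -0.286) = 0.000
So the right-hand bound is ~(b ↔ b) ⊗ a = 0.000.
The residuum of the Łukasiewicz t-norm gives the supremum: min(1, 1 − 0.828 + 0.000).
1 − 0.828 + 0.000 = 0.172, so t = min(1, 0.172) = 0.172.
Check: 0.828 ⊗ 0.172 = max(0, 0.000) = 0.000 ≤ 0.000.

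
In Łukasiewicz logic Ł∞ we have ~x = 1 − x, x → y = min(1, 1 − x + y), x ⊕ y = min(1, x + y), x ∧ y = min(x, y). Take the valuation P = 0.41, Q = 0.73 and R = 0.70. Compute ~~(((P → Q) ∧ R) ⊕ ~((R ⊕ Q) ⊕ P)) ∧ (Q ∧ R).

0.70

P → Q = min(1, 1 − 0.41 + 0.73) = min(1, 1.32) = 1.00
(P → Q) ∧ R = min(1.00, 0.70) = 0.70
R ⊕ Q = min(1, 0.70 + 0.73) = min(1, 1.43) = 1.00
(R ⊕ Q) ⊕ P = min(1, 1.00 + 0.41) = min(1, 1.41) = 1.00
~((R ⊕ Q) ⊕ P) = 1 − 1.00 = 0.00
((P → Q) ∧ R) ⊕ ~((R ⊕ Q) ⊕ P) = min(1, 0.70 + 0.00) = min(1, 0.70) = 0.70
~(((P → Q) ∧ R) ⊕ ~((R ⊕ Q) ⊕ P)) = 1 − 0.70 = 0.30
~~(((P → Q) ∧ R) ⊕ ~((R ⊕ Q) ⊕ P)) = 1 − 0.30 = 0.70
Q ∧ R = min(0.73, 0.70) = 0.70
~~(((P → Q) ∧ R) ⊕ ~((R ⊕ Q) ⊕ P)) ∧ (Q ∧ R) = min(0.70, 0.70) = 0.70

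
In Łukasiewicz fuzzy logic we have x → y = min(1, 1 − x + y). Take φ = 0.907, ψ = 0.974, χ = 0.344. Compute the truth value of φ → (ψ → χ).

ψ → χ = min(1, 1 − 0.974 + 0.344) = min(1, 0.370) = 0.370
φ → (ψ → χ) = min(1, 1 − 0.907 + 0.370) = min(1, 0.463) = 0.463

0.463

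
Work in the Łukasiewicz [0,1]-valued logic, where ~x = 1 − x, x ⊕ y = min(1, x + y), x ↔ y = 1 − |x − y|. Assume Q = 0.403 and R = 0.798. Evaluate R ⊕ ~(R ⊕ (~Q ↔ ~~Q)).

~Q = 1 − 0.403 = 0.597
~~Q = 1 − 0.597 = 0.403
~Q ↔ ~~Q = 1 − |0.597 − 0.403| = 1 − 0.194 = 0.806
R ⊕ (~Q ↔ ~~Q) = min(1, 0.798 + 0.806) = min(1, 1.604) = 1.000
~(R ⊕ (~Q ↔ ~~Q)) = 1 − 1.000 = 0.000
R ⊕ ~(R ⊕ (~Q ↔ ~~Q)) = min(1, 0.798 + 0.000) = min(1, 0.798) = 0.798

0.798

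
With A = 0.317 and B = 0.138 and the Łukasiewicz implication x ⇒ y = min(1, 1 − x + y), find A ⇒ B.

0.821

A ⇒ B = min(1, 1 − 0.317 + 0.138) = min(1, 0.821) = 0.821
For comparison, the Gödel implication (1 if x ≤ y else y) would give 0.138.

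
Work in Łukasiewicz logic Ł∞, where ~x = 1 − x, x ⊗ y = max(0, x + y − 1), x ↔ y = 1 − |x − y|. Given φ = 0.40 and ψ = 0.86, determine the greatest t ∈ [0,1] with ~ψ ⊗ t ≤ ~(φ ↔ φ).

~ψ = 1 − 0.86 = 0.14
So the left factor is ~ψ = 0.14.
φ ↔ φ = 1 − |0.40 − 0.40| = 1 − 0.00 = 1.00
~(φ ↔ φ) = 1 − 1.00 = 0.00
So the right-hand bound is ~(φ ↔ φ) = 0.00.
The residuum of the Łukasiewicz t-norm gives the supremum: min(1, 1 − 0.14 + 0.00).
1 − 0.14 + 0.00 = 0.86, so t = min(1, 0.86) = 0.86.
Check: 0.14 ⊗ 0.86 = max(0, 0.00) = 0.00 ≤ 0.00.

0.86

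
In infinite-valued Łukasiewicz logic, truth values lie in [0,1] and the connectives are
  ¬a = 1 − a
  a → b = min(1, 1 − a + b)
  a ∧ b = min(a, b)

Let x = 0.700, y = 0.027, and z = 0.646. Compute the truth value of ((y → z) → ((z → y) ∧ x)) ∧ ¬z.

y → z = min(1, 1 − 0.027 + 0.646) = min(1, 1.619) = 1.000
z → y = min(1, 1 − 0.646 + 0.027) = min(1, 0.381) = 0.381
(z → y) ∧ x = min(0.381, 0.700) = 0.381
(y → z) → ((z → y) ∧ x) = min(1, 1 − 1.000 + 0.381) = min(1, 0.381) = 0.381
¬z = 1 − 0.646 = 0.354
((y → z) → ((z → y) ∧ x)) ∧ ¬z = min(0.381, 0.354) = 0.354

0.354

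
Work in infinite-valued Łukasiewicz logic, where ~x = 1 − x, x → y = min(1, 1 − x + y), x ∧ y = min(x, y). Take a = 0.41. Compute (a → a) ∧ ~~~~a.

a → a = min(1, 1 − 0.41 + 0.41) = min(1, 1.00) = 1.00
~a = 1 − 0.41 = 0.59
~~a = 1 − 0.59 = 0.41
~~~a = 1 − 0.41 = 0.59
~~~~a = 1 − 0.59 = 0.41
(a → a) ∧ ~~~~a = min(1.00, 0.41) = 0.41

0.41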